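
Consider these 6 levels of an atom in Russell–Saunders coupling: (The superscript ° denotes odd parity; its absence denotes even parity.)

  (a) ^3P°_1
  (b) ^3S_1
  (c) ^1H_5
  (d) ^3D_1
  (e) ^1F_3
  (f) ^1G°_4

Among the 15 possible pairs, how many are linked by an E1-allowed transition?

4

(a)–(b): allowed.
(a)–(c): forbidden (ΔS, ΔL, ΔJ).
(a)–(d): allowed.
(a)–(e): forbidden (ΔS, ΔL, ΔJ).
(a)–(f): forbidden (parity, ΔS, ΔL, ΔJ).
(b)–(c): forbidden (parity, ΔS, ΔL, ΔJ).
(b)–(d): forbidden (parity, ΔL).
(b)–(e): forbidden (parity, ΔS, ΔL, ΔJ).
(b)–(f): forbidden (ΔS, ΔL, ΔJ).
(c)–(d): forbidden (parity, ΔS, ΔL, ΔJ).
(c)–(e): forbidden (parity, ΔL, ΔJ).
(c)–(f): allowed.
(d)–(e): forbidden (parity, ΔS, ΔJ).
(d)–(f): forbidden (ΔS, ΔL, ΔJ).
(e)–(f): allowed.
Allowed pairs: 4 of 15.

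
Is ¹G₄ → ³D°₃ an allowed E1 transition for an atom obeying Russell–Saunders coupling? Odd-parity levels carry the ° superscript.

forbidden

Reading off the term symbols: S 0→1, L 4→2, J 4→3, parity even→odd.
Parity must change: even → odd — ok.
ΔS = 0: S: 0 → 1 — fails.
ΔL = 0, ±1 (not L=0↔0): L: 4 → 2, ΔL = -2 — fails.
ΔJ = 0, ±1 (not J=0↔0): J: 4 → 3, ΔJ = -1 — ok.
Rule(s) violated: ΔS, ΔL.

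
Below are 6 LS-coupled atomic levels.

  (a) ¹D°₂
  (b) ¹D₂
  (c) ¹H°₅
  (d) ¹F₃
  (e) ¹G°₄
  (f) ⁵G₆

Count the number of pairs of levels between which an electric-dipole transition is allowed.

3

(a)–(b): allowed.
(a)–(c): forbidden (parity, ΔL, ΔJ).
(a)–(d): allowed.
(a)–(e): forbidden (parity, ΔL, ΔJ).
(a)–(f): forbidden (ΔS, ΔL, ΔJ).
(b)–(c): forbidden (ΔL, ΔJ).
(b)–(d): forbidden (parity).
(b)–(e): forbidden (ΔL, ΔJ).
(b)–(f): forbidden (parity, ΔS, ΔL, ΔJ).
(c)–(d): forbidden (ΔL, ΔJ).
(c)–(e): forbidden (parity).
(c)–(f): forbidden (ΔS).
(d)–(e): allowed.
(d)–(f): forbidden (parity, ΔS, ΔJ).
(e)–(f): forbidden (ΔS, ΔJ).
Allowed pairs: 3 of 15.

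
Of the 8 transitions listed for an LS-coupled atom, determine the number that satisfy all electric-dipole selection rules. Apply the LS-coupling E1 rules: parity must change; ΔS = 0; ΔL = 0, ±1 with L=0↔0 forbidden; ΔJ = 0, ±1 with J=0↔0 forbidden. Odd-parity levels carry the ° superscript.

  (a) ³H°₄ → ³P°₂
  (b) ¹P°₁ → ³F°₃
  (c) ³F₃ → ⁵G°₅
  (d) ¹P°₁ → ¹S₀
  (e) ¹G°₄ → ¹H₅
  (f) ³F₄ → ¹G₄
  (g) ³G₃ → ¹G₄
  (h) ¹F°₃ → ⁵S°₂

2

(a) forbidden (parity, ΔL, ΔJ fail)
(b) forbidden (parity, ΔS, ΔL, ΔJ fail)
(c) forbidden (ΔS, ΔJ fail)
(d) allowed
(e) allowed
(f) forbidden (parity, ΔS fail)
(g) forbidden (parity, ΔS fail)
(h) forbidden (parity, ΔS, ΔL fail)
Total allowed: 2 of 8.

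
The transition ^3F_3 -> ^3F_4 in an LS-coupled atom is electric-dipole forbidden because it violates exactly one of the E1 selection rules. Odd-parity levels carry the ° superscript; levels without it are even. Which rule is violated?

parity

Parity must change: even → even — ✗.
ΔS = 0: S: 1 → 1 — ✓.
ΔL = 0, ±1 (not L=0↔0): L: 3 → 3, ΔL = +0 — ✓.
ΔJ = 0, ±1 (not J=0↔0): J: 3 → 4, ΔJ = +1 — ✓.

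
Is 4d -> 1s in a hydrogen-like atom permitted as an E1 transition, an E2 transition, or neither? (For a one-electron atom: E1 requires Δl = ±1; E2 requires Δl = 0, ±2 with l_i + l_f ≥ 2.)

E2

Δl = 0 − 2 = -2; l_i + l_f = 2.
E1 (Δl = ±1): not satisfied.
E2 (Δl = 0,±2, l_i+l_f ≥ 2): satisfied.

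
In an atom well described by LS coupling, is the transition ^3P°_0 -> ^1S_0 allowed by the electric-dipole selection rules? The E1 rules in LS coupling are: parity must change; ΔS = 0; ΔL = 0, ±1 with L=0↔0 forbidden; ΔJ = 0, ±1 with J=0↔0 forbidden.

Initial level: S=1, L=1, J=0, parity odd. Final level: S=0, L=0, J=0, parity even.
Parity must change: odd → even — ✓.
ΔS = 0: S: 1 → 0 — ✗.
ΔL = 0, ±1 (not L=0↔0): L: 1 → 0, ΔL = -1 — ✓.
ΔJ = 0, ±1 (not J=0↔0): J: 0 → 0, ΔJ = +0 — ✗.
Rule(s) violated: ΔS, ΔJ.

forbidden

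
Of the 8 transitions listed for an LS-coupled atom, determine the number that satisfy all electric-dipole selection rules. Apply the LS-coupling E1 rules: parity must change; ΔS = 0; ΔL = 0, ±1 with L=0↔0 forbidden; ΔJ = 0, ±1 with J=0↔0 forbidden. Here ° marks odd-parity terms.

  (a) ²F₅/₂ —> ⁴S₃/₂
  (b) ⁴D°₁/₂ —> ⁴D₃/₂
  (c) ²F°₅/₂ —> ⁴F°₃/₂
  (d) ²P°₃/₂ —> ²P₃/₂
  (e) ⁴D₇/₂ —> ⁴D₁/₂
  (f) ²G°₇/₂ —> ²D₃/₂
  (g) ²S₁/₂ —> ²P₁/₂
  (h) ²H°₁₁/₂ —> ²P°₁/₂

(a) forbidden (parity, ΔS, ΔL fail)
(b) allowed
(c) forbidden (parity, ΔS fail)
(d) allowed
(e) forbidden (parity, ΔJ fail)
(f) forbidden (ΔL, ΔJ fail)
(g) forbidden (parity fails)
(h) forbidden (parity, ΔL, ΔJ fail)
Total allowed: 2 of 8.

2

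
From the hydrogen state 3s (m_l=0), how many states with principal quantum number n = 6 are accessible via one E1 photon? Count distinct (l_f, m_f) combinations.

3

E1 requires Δl = ±1, so l_f ∈ {-1, 1}; with 0 ≤ l_f ≤ n_f−1 = 5, the allowed l_f values are {1}.
For l_f = 1: m_f ∈ {m_i−1, m_i, m_i+1} ∩ [−1, 1] = {-1, 0, 1} → 3 states.
Total: 3.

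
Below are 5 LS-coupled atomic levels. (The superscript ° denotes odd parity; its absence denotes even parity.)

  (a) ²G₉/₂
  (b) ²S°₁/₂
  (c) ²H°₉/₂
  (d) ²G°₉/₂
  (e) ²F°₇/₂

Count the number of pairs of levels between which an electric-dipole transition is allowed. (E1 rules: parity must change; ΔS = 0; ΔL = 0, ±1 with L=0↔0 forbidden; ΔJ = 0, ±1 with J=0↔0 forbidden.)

3

(a)–(b): forbidden (ΔL, ΔJ).
(a)–(c): allowed.
(a)–(d): allowed.
(a)–(e): allowed.
(b)–(c): forbidden (parity, ΔL, ΔJ).
(b)–(d): forbidden (parity, ΔL, ΔJ).
(b)–(e): forbidden (parity, ΔL, ΔJ).
(c)–(d): forbidden (parity).
(c)–(e): forbidden (parity, ΔL).
(d)–(e): forbidden (parity).
Allowed pairs: 3 of 10.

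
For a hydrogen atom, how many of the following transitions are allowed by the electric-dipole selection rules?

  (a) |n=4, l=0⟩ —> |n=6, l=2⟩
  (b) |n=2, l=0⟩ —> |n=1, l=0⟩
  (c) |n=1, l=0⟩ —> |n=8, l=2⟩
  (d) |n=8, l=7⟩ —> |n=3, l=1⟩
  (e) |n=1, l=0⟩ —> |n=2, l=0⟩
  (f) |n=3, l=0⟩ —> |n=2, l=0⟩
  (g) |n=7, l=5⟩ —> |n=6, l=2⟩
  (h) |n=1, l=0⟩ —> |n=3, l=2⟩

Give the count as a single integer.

0

(a) forbidden — Δl = +2 (E1 requires Δl = ±1)
(b) forbidden — Δl = +0 (E1 requires Δl = ±1)
(c) forbidden — Δl = +2 (E1 requires Δl = ±1)
(d) forbidden — Δl = -6 (E1 requires Δl = ±1)
(e) forbidden — Δl = +0 (E1 requires Δl = ±1)
(f) forbidden — Δl = +0 (E1 requires Δl = ±1)
(g) forbidden — Δl = -3 (E1 requires Δl = ±1)
(h) forbidden — Δl = +2 (E1 requires Δl = ±1)
Total allowed: 0 of 8.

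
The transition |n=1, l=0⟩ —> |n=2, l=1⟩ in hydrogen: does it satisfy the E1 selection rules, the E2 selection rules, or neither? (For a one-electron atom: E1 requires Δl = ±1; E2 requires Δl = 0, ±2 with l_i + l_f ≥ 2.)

Δl = 1 − 0 = +1; l_i + l_f = 1.
E1 (Δl = ±1): satisfied.
E2 (Δl = 0,±2, l_i+l_f ≥ 2): not satisfied.

E1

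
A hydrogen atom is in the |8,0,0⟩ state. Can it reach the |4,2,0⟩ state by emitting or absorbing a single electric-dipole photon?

forbidden

Δl = 2 − 0 = +2; the E1 rule Δl = ±1 is ✗.
Δm_l = 0 − (0) = +0. E1 requires Δm_l = 0, ±1: ✓.
The transition is electric-dipole forbidden.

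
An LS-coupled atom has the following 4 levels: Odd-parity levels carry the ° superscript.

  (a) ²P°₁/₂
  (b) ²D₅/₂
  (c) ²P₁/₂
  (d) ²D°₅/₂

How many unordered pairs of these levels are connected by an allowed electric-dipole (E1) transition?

(a)–(b): forbidden (ΔJ).
(a)–(c): allowed.
(a)–(d): forbidden (parity, ΔJ).
(b)–(c): forbidden (parity, ΔJ).
(b)–(d): allowed.
(c)–(d): forbidden (ΔJ).
Allowed pairs: 2 of 6.

2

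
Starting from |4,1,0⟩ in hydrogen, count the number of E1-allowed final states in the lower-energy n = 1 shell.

1

E1 requires Δl = ±1, so l_f ∈ {0, 2}; with 0 ≤ l_f ≤ n_f−1 = 0, the allowed l_f values are {0}.
For l_f = 0: m_f ∈ {m_i−1, m_i, m_i+1} ∩ [−0, 0] = {0} → 1 state.
Total: 1.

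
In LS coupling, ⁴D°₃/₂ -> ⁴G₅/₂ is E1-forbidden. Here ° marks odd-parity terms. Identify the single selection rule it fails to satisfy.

Initial level: S=3/2, L=2, J=3/2, parity odd. Final level: S=3/2, L=4, J=5/2, parity even.
Parity must change: odd → even — ✓.
ΔS = 0: S: 3/2 → 3/2 — ✓.
ΔL = 0, ±1 (not L=0↔0): L: 2 → 4, ΔL = +2 — ✗.
ΔJ = 0, ±1 (not J=0↔0): J: 3/2 → 5/2, ΔJ = +1 — ✓.

the ΔL = 0, ±1 rule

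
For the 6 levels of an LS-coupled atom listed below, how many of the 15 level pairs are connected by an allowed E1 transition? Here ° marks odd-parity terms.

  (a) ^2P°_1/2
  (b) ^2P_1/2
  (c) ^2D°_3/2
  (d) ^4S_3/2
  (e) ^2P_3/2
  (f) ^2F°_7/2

4

(a)–(b): allowed.
(a)–(c): forbidden (parity).
(a)–(d): forbidden (ΔS).
(a)–(e): allowed.
(a)–(f): forbidden (parity, ΔL, ΔJ).
(b)–(c): allowed.
(b)–(d): forbidden (parity, ΔS).
(b)–(e): forbidden (parity).
(b)–(f): forbidden (ΔL, ΔJ).
(c)–(d): forbidden (ΔS, ΔL).
(c)–(e): allowed.
(c)–(f): forbidden (parity, ΔJ).
(d)–(e): forbidden (parity, ΔS).
(d)–(f): forbidden (ΔS, ΔL, ΔJ).
(e)–(f): forbidden (ΔL, ΔJ).
Allowed pairs: 4 of 15.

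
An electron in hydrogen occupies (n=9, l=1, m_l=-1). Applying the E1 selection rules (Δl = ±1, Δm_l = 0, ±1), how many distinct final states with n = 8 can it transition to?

E1 requires Δl = ±1, so l_f ∈ {0, 2}; with 0 ≤ l_f ≤ n_f−1 = 7, the allowed l_f values are {0, 2}.
For l_f = 0: m_f ∈ {m_i−1, m_i, m_i+1} ∩ [−0, 0] = {0} → 1 state.
For l_f = 2: m_f ∈ {m_i−1, m_i, m_i+1} ∩ [−2, 2] = {-2, -1, 0} → 3 states.
Total: 4.

4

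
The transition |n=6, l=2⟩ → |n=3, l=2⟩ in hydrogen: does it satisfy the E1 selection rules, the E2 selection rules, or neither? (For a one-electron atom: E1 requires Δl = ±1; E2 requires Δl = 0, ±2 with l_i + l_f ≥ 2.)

Δl = 2 − 2 = +0; l_i + l_f = 4.
E1 (Δl = ±1): not satisfied.
E2 (Δl = 0,±2, l_i+l_f ≥ 2): satisfied.

E2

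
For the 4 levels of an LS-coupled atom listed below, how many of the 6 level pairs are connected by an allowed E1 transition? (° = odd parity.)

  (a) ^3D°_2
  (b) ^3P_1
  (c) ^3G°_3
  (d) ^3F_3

(a)–(b): allowed.
(a)–(c): forbidden (parity, ΔL).
(a)–(d): allowed.
(b)–(c): forbidden (ΔL, ΔJ).
(b)–(d): forbidden (parity, ΔL, ΔJ).
(c)–(d): allowed.
Allowed pairs: 3 of 6.

3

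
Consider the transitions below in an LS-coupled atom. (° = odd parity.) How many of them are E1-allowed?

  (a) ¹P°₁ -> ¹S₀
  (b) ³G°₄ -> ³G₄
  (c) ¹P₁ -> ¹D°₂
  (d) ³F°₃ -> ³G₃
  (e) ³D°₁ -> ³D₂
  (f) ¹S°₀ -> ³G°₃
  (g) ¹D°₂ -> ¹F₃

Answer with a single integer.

(a) allowed
(b) allowed
(c) allowed
(d) allowed
(e) allowed
(f) forbidden (parity, ΔS, ΔL, ΔJ fail)
(g) allowed
Total allowed: 6 of 7.

6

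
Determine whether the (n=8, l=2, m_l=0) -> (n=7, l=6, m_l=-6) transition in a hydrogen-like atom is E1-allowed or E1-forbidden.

l: 2 → 6 (Δl = +4). Δl = ±1 ✗.
Δm_l = -6 − (0) = -6. E1 requires Δm_l = 0, ±1: ✗.
The transition is electric-dipole forbidden.

forbidden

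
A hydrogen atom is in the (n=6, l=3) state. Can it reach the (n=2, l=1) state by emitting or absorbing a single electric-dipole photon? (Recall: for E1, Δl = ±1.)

l: 3 → 1 (Δl = -2). Δl = ±1 ✗.
The transition is electric-dipole forbidden.

forbidden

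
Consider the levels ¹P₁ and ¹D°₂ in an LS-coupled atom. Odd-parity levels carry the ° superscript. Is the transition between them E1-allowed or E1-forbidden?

allowed

ΔL = 0, ±1 (not L=0↔0): L: 1 → 2, ΔL = +1 — satisfied.
ΔJ = 0, ±1 (not J=0↔0): J: 1 → 2, ΔJ = +1 — satisfied.
Parity must change: even → odd — satisfied.
ΔS = 0: S: 0 → 0 — satisfied.
All four E1 rules are satisfied.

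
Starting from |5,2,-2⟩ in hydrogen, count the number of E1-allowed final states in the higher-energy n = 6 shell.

4

E1 requires Δl = ±1, so l_f ∈ {1, 3}; with 0 ≤ l_f ≤ n_f−1 = 5, the allowed l_f values are {1, 3}.
For l_f = 1: m_f ∈ {m_i−1, m_i, m_i+1} ∩ [−1, 1] = {-1} → 1 state.
For l_f = 3: m_f ∈ {m_i−1, m_i, m_i+1} ∩ [−3, 3] = {-3, -2, -1} → 3 states.
Total: 4.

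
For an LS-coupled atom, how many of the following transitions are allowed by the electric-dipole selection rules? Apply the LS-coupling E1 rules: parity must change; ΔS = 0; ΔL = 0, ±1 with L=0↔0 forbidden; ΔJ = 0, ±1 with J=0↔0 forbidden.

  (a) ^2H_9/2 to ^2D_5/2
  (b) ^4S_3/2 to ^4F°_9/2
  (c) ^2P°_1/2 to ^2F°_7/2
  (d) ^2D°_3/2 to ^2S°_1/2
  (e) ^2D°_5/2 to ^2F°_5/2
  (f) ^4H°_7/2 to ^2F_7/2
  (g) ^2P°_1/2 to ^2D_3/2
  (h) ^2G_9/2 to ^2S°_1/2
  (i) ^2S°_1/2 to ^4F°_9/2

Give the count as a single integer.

1

(a) forbidden (parity, ΔL, ΔJ fail)
(b) forbidden (ΔL, ΔJ fail)
(c) forbidden (parity, ΔL, ΔJ fail)
(d) forbidden (parity, ΔL fail)
(e) forbidden (parity fails)
(f) forbidden (ΔS, ΔL fail)
(g) allowed
(h) forbidden (ΔL, ΔJ fail)
(i) forbidden (parity, ΔS, ΔL, ΔJ fail)
Total allowed: 1 of 9.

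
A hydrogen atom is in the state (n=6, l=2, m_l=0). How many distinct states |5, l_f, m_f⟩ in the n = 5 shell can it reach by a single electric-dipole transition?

6

E1 requires Δl = ±1, so l_f ∈ {1, 3}; with 0 ≤ l_f ≤ n_f−1 = 4, the allowed l_f values are {1, 3}.
For l_f = 1: m_f ∈ {m_i−1, m_i, m_i+1} ∩ [−1, 1] = {-1, 0, 1} → 3 states.
For l_f = 3: m_f ∈ {m_i−1, m_i, m_i+1} ∩ [−3, 3] = {-1, 0, 1} → 3 states.
Total: 6.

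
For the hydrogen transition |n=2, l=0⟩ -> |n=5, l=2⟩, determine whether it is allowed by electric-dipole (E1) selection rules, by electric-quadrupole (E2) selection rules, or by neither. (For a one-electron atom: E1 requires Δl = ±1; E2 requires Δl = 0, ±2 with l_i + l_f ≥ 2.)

Δl = 2 − 0 = +2; l_i + l_f = 2.
E1 (Δl = ±1): not satisfied.
E2 (Δl = 0,±2, l_i+l_f ≥ 2): satisfied.

E2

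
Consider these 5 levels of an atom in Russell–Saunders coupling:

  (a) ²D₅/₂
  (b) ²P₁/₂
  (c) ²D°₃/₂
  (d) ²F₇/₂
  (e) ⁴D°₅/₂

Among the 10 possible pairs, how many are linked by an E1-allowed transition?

2

(a)–(b): forbidden (parity, ΔJ).
(a)–(c): allowed.
(a)–(d): forbidden (parity).
(a)–(e): forbidden (ΔS).
(b)–(c): allowed.
(b)–(d): forbidden (parity, ΔL, ΔJ).
(b)–(e): forbidden (ΔS, ΔJ).
(c)–(d): forbidden (ΔJ).
(c)–(e): forbidden (parity, ΔS).
(d)–(e): forbidden (ΔS).
Allowed pairs: 2 of 10.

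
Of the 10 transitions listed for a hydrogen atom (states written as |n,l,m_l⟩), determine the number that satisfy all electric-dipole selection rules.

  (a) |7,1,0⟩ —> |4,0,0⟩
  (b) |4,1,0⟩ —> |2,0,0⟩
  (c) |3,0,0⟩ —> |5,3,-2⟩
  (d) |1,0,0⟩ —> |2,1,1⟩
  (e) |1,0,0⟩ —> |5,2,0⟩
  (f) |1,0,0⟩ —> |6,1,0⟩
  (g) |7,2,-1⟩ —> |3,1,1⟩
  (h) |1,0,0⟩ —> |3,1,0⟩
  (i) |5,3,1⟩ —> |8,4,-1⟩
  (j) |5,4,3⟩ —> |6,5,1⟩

(a) allowed
(b) allowed
(c) forbidden — Δl = +3 (E1 requires Δl = ±1); Δm_l = -2 (E1 requires Δm_l = 0, ±1)
(d) allowed
(e) forbidden — Δl = +2 (E1 requires Δl = ±1)
(f) allowed
(g) forbidden — Δm_l = +2 (E1 requires Δm_l = 0, ±1)
(h) allowed
(i) forbidden — Δm_l = -2 (E1 requires Δm_l = 0, ±1)
(j) forbidden — Δm_l = -2 (E1 requires Δm_l = 0, ±1)
Total allowed: 5 of 10.

5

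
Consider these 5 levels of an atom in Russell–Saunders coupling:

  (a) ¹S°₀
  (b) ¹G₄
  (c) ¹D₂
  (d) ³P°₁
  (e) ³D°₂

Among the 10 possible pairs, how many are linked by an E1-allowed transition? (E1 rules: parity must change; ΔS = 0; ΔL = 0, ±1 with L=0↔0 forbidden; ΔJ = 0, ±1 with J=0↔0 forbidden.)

0

(a)–(b): forbidden (ΔL, ΔJ).
(a)–(c): forbidden (ΔL, ΔJ).
(a)–(d): forbidden (parity, ΔS).
(a)–(e): forbidden (parity, ΔS, ΔL, ΔJ).
(b)–(c): forbidden (parity, ΔL, ΔJ).
(b)–(d): forbidden (ΔS, ΔL, ΔJ).
(b)–(e): forbidden (ΔS, ΔL, ΔJ).
(c)–(d): forbidden (ΔS).
(c)–(e): forbidden (ΔS).
(d)–(e): forbidden (parity).
Allowed pairs: 0 of 10.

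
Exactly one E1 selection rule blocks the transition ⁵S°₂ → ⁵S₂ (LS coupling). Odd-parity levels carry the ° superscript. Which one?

the L=0 ↔ L=0 exclusion

Initial level: S=2, L=0, J=2, parity odd. Final level: S=2, L=0, J=2, parity even.
ΔJ = 0, ±1 (not J=0↔0): J: 2 → 2, ΔJ = +0 — passes.
ΔS = 0: S: 2 → 2 — passes.
ΔL = 0, ±1 (not L=0↔0): L: 0 → 0, ΔL = +0 — fails.
Parity must change: odd → even — passes.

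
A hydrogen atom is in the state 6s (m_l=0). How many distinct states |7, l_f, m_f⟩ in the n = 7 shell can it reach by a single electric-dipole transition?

3

E1 requires Δl = ±1, so l_f ∈ {-1, 1}; with 0 ≤ l_f ≤ n_f−1 = 6, the allowed l_f values are {1}.
For l_f = 1: m_f ∈ {m_i−1, m_i, m_i+1} ∩ [−1, 1] = {-1, 0, 1} → 3 states.
Total: 3.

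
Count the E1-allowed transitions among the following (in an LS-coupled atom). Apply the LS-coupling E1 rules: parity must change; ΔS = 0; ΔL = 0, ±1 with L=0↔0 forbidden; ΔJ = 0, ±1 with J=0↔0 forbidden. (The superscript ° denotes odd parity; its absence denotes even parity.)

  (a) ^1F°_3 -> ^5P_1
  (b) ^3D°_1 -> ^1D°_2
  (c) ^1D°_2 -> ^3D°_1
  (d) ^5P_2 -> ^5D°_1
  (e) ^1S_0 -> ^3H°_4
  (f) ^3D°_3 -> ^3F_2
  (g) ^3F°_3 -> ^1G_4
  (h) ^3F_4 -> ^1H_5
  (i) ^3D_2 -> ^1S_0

(a) forbidden (ΔS, ΔL, ΔJ fail)
(b) forbidden (parity, ΔS fail)
(c) forbidden (parity, ΔS fail)
(d) allowed
(e) forbidden (ΔS, ΔL, ΔJ fail)
(f) allowed
(g) forbidden (ΔS fails)
(h) forbidden (parity, ΔS, ΔL fail)
(i) forbidden (parity, ΔS, ΔL, ΔJ fail)
Total allowed: 2 of 9.

2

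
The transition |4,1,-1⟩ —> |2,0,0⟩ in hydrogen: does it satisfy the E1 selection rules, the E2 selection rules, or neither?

Δl = 0 − 1 = -1; l_i + l_f = 1.
Δm_l = +1.
E1 (Δl = ±1, |Δm_l| ≤ 1): satisfied.
E2 (Δl = 0,±2, l_i+l_f ≥ 2, |Δm_l| ≤ 2): not satisfied.

E1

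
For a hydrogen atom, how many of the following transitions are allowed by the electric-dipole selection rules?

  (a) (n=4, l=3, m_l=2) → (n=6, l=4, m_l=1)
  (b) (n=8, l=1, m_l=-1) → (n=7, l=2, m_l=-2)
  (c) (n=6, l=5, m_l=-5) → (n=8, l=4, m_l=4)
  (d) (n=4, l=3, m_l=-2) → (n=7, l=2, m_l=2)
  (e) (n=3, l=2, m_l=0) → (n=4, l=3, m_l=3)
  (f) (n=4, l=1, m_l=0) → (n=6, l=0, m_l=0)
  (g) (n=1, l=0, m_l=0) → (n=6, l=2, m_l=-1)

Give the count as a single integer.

(a) allowed
(b) allowed
(c) forbidden — Δm_l = +9 (E1 requires Δm_l = 0, ±1)
(d) forbidden — Δm_l = +4 (E1 requires Δm_l = 0, ±1)
(e) forbidden — Δm_l = +3 (E1 requires Δm_l = 0, ±1)
(f) allowed
(g) forbidden — Δl = +2 (E1 requires Δl = ±1)
Total allowed: 3 of 7.

3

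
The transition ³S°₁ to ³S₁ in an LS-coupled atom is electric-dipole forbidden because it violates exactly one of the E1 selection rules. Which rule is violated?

the L=0 ↔ L=0 exclusion

Initial level: S=1, L=0, J=1, parity odd. Final level: S=1, L=0, J=1, parity even.
Parity must change: odd → even — satisfied.
ΔS = 0: S: 1 → 1 — satisfied.
ΔL = 0, ±1 (not L=0↔0): L: 0 → 0, ΔL = +0 — violated.
ΔJ = 0, ±1 (not J=0↔0): J: 1 → 1, ΔJ = +0 — satisfied.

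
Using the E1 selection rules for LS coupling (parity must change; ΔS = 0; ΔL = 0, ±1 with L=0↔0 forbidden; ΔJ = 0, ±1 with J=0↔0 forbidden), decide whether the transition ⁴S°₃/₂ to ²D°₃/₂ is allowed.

Parity must change: odd → odd — fails.
ΔS = 0: S: 3/2 → 1/2 — fails.
ΔL = 0, ±1 (not L=0↔0): L: 0 → 2, ΔL = +2 — fails.
ΔJ = 0, ±1 (not J=0↔0): J: 3/2 → 3/2, ΔJ = +0 — ok.
Rule(s) violated: parity, ΔS, ΔL.

forbidden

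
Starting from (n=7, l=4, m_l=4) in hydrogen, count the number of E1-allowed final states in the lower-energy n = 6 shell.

4

E1 requires Δl = ±1, so l_f ∈ {3, 5}; with 0 ≤ l_f ≤ n_f−1 = 5, the allowed l_f values are {3, 5}.
For l_f = 3: m_f ∈ {m_i−1, m_i, m_i+1} ∩ [−3, 3] = {3} → 1 state.
For l_f = 5: m_f ∈ {m_i−1, m_i, m_i+1} ∩ [−5, 5] = {3, 4, 5} → 3 states.
Total: 4.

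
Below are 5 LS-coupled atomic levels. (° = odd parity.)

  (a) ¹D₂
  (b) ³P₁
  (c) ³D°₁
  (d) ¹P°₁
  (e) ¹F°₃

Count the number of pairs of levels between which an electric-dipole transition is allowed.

3

(a)–(b): forbidden (parity, ΔS).
(a)–(c): forbidden (ΔS).
(a)–(d): allowed.
(a)–(e): allowed.
(b)–(c): allowed.
(b)–(d): forbidden (ΔS).
(b)–(e): forbidden (ΔS, ΔL, ΔJ).
(c)–(d): forbidden (parity, ΔS).
(c)–(e): forbidden (parity, ΔS, ΔJ).
(d)–(e): forbidden (parity, ΔL, ΔJ).
Allowed pairs: 3 of 10.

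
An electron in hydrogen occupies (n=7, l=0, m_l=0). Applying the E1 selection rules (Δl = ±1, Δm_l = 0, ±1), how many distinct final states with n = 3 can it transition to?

3

E1 requires Δl = ±1, so l_f ∈ {-1, 1}; with 0 ≤ l_f ≤ n_f−1 = 2, the allowed l_f values are {1}.
For l_f = 1: m_f ∈ {m_i−1, m_i, m_i+1} ∩ [−1, 1] = {-1, 0, 1} → 3 states.
Total: 3.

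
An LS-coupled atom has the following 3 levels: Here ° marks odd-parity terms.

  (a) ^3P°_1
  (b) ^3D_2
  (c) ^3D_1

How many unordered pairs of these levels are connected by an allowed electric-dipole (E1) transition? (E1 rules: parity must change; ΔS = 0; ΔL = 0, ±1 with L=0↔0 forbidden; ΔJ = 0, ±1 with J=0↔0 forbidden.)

2

(a)–(b): allowed.
(a)–(c): allowed.
(b)–(c): forbidden (parity).
Allowed pairs: 2 of 3.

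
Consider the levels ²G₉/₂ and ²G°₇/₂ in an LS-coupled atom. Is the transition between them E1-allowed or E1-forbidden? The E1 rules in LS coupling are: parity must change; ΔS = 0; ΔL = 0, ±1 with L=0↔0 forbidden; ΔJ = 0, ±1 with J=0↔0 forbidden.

Reading off the term symbols: S 1/2→1/2, L 4→4, J 9/2→7/2, parity even→odd.
ΔS = 0: S: 1/2 → 1/2 — passes.
ΔJ = 0, ±1 (not J=0↔0): J: 9/2 → 7/2, ΔJ = -1 — passes.
Parity must change: even → odd — passes.
ΔL = 0, ±1 (not L=0↔0): L: 4 → 4, ΔL = +0 — passes.
All four E1 rules are satisfied.

allowed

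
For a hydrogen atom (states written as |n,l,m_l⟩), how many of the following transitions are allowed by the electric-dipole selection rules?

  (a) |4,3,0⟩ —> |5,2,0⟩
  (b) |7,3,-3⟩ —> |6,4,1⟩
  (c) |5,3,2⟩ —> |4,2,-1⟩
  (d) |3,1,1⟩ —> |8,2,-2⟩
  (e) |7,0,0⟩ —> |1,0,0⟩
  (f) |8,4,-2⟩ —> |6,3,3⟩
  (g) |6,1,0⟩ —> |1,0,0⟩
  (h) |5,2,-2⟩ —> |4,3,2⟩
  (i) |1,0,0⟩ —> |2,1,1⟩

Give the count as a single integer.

3

(a) allowed
(b) forbidden — Δm_l = +4 (E1 requires Δm_l = 0, ±1)
(c) forbidden — Δm_l = -3 (E1 requires Δm_l = 0, ±1)
(d) forbidden — Δm_l = -3 (E1 requires Δm_l = 0, ±1)
(e) forbidden — Δl = +0 (E1 requires Δl = ±1)
(f) forbidden — Δm_l = +5 (E1 requires Δm_l = 0, ±1)
(g) allowed
(h) forbidden — Δm_l = +4 (E1 requires Δm_l = 0, ±1)
(i) allowed
Total allowed: 3 of 9.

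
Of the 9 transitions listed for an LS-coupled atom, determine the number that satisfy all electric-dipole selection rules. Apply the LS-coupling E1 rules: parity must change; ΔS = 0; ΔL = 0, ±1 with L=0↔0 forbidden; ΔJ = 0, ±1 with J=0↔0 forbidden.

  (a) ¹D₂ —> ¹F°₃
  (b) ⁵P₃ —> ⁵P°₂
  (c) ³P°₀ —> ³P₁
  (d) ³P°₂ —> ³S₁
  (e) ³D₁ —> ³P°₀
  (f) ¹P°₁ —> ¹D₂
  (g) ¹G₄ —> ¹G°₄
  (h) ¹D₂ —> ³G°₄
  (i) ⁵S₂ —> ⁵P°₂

8

(a) allowed
(b) allowed
(c) allowed
(d) allowed
(e) allowed
(f) allowed
(g) allowed
(h) forbidden (ΔS, ΔL, ΔJ fail)
(i) allowed
Total allowed: 8 of 9.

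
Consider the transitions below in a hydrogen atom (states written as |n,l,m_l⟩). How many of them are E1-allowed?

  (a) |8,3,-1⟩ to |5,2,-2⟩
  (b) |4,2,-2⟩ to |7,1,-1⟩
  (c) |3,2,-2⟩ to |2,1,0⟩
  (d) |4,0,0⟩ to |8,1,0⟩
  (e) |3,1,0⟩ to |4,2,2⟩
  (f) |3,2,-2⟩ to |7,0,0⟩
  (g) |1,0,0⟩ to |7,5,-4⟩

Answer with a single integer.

3

(a) allowed
(b) allowed
(c) forbidden — Δm_l = +2 (E1 requires Δm_l = 0, ±1)
(d) allowed
(e) forbidden — Δm_l = +2 (E1 requires Δm_l = 0, ±1)
(f) forbidden — Δl = -2 (E1 requires Δl = ±1); Δm_l = +2 (E1 requires Δm_l = 0, ±1)
(g) forbidden — Δl = +5 (E1 requires Δl = ±1); Δm_l = -4 (E1 requires Δm_l = 0, ±1)
Total allowed: 3 of 7.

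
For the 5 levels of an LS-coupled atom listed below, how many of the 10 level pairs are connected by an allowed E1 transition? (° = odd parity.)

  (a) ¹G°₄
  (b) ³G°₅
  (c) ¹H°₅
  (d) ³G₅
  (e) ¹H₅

3

(a)–(b): forbidden (parity, ΔS).
(a)–(c): forbidden (parity).
(a)–(d): forbidden (ΔS).
(a)–(e): allowed.
(b)–(c): forbidden (parity, ΔS).
(b)–(d): allowed.
(b)–(e): forbidden (ΔS).
(c)–(d): forbidden (ΔS).
(c)–(e): allowed.
(d)–(e): forbidden (parity, ΔS).
Allowed pairs: 3 of 10.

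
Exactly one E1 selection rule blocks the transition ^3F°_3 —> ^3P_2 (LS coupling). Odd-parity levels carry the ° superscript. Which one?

Reading off the term symbols: S 1→1, L 3→1, J 3→2, parity odd→even.
Parity must change: odd → even — satisfied.
ΔS = 0: S: 1 → 1 — satisfied.
ΔL = 0, ±1 (not L=0↔0): L: 3 → 1, ΔL = -2 — violated.
ΔJ = 0, ±1 (not J=0↔0): J: 3 → 2, ΔJ = -1 — satisfied.

the ΔL = 0, ±1 rule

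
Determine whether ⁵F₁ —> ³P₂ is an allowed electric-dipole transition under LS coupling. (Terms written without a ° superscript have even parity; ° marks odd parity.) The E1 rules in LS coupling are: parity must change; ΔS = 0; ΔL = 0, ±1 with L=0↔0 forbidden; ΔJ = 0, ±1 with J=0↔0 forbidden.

Initial level: S=2, L=3, J=1, parity even. Final level: S=1, L=1, J=2, parity even.
ΔJ = 0, ±1 (not J=0↔0): J: 1 → 2, ΔJ = +1 — satisfied.
ΔL = 0, ±1 (not L=0↔0): L: 3 → 1, ΔL = -2 — violated.
ΔS = 0: S: 2 → 1 — violated.
Parity must change: even → even — violated.
Rule(s) violated: parity, ΔS, ΔL.

forbidden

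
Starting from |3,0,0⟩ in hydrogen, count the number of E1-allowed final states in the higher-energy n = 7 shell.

3

E1 requires Δl = ±1, so l_f ∈ {-1, 1}; with 0 ≤ l_f ≤ n_f−1 = 6, the allowed l_f values are {1}.
For l_f = 1: m_f ∈ {m_i−1, m_i, m_i+1} ∩ [−1, 1] = {-1, 0, 1} → 3 states.
Total: 3.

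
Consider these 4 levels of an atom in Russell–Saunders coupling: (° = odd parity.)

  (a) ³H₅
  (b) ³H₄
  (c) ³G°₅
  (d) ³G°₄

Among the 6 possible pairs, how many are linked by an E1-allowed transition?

4

(a)–(b): forbidden (parity).
(a)–(c): allowed.
(a)–(d): allowed.
(b)–(c): allowed.
(b)–(d): allowed.
(c)–(d): forbidden (parity).
Allowed pairs: 4 of 6.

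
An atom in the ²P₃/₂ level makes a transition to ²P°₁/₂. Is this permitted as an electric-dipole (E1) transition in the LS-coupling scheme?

allowed

ΔJ = 0, ±1 (not J=0↔0): J: 3/2 → 1/2, ΔJ = -1 — ✓.
Parity must change: even → odd — ✓.
ΔS = 0: S: 1/2 → 1/2 — ✓.
ΔL = 0, ±1 (not L=0↔0): L: 1 → 1, ΔL = +0 — ✓.
All four E1 rules are satisfied.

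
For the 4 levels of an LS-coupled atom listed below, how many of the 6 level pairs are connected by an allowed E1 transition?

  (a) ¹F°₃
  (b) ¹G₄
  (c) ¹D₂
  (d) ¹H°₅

3

(a)–(b): allowed.
(a)–(c): allowed.
(a)–(d): forbidden (parity, ΔL, ΔJ).
(b)–(c): forbidden (parity, ΔL, ΔJ).
(b)–(d): allowed.
(c)–(d): forbidden (ΔL, ΔJ).
Allowed pairs: 3 of 6.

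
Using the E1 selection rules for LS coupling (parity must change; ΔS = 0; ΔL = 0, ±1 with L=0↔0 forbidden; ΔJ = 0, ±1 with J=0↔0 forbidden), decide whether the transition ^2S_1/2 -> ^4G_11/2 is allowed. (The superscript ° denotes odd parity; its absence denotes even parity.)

Initial level: S=1/2, L=0, J=1/2, parity even. Final level: S=3/2, L=4, J=11/2, parity even.
Parity must change: even → even — ✗.
ΔS = 0: S: 1/2 → 3/2 — ✗.
ΔL = 0, ±1 (not L=0↔0): L: 0 → 4, ΔL = +4 — ✗.
ΔJ = 0, ±1 (not J=0↔0): J: 1/2 → 11/2, ΔJ = +5 — ✗.
Rule(s) violated: parity, ΔS, ΔL, ΔJ.

forbidden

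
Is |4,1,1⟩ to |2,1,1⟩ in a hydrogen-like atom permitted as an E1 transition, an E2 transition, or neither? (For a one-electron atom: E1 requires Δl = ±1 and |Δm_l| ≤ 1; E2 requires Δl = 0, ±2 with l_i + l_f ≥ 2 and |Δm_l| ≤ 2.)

E2

Δl = 1 − 1 = +0; l_i + l_f = 2.
Δm_l = +0.
E1 (Δl = ±1, |Δm_l| ≤ 1): not satisfied.
E2 (Δl = 0,±2, l_i+l_f ≥ 2, |Δm_l| ≤ 2): satisfied.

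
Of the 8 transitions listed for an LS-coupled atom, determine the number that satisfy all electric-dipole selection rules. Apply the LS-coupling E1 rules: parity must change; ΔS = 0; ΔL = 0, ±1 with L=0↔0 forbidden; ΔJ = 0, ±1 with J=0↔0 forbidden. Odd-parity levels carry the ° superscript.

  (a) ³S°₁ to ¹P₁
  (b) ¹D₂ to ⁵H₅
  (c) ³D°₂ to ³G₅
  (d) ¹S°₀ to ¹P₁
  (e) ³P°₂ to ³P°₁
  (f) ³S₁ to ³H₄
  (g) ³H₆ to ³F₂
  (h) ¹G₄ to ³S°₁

(a) forbidden (ΔS fails)
(b) forbidden (parity, ΔS, ΔL, ΔJ fail)
(c) forbidden (ΔL, ΔJ fail)
(d) allowed
(e) forbidden (parity fails)
(f) forbidden (parity, ΔL, ΔJ fail)
(g) forbidden (parity, ΔL, ΔJ fail)
(h) forbidden (ΔS, ΔL, ΔJ fail)
Total allowed: 1 of 8.

1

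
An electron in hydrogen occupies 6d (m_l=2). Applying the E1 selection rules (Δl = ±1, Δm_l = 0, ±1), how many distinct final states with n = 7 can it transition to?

E1 requires Δl = ±1, so l_f ∈ {1, 3}; with 0 ≤ l_f ≤ n_f−1 = 6, the allowed l_f values are {1, 3}.
For l_f = 1: m_f ∈ {m_i−1, m_i, m_i+1} ∩ [−1, 1] = {1} → 1 state.
For l_f = 3: m_f ∈ {m_i−1, m_i, m_i+1} ∩ [−3, 3] = {1, 2, 3} → 3 states.
Total: 4.

4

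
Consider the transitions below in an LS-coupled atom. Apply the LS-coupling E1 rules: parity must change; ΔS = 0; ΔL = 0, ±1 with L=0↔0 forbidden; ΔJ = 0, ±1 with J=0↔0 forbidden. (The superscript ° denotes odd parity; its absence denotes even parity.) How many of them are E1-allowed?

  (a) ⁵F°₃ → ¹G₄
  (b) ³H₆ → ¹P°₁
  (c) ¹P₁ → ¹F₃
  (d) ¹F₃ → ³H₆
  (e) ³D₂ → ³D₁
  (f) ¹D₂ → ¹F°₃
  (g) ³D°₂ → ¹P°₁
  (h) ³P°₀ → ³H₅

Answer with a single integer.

1

(a) forbidden (ΔS fails)
(b) forbidden (ΔS, ΔL, ΔJ fail)
(c) forbidden (parity, ΔL, ΔJ fail)
(d) forbidden (parity, ΔS, ΔL, ΔJ fail)
(e) forbidden (parity fails)
(f) allowed
(g) forbidden (parity, ΔS fail)
(h) forbidden (ΔL, ΔJ fail)
Total allowed: 1 of 8.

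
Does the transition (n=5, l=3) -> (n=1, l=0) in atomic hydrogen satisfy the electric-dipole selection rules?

Initial l = 3, final l = 0, so Δl = -3. E1 requires Δl = ±1: fails.
The transition is electric-dipole forbidden.

forbidden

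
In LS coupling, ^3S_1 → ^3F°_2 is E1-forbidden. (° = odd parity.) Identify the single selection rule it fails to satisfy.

Parity must change: even → odd — passes.
ΔS = 0: S: 1 → 1 — passes.
ΔL = 0, ±1 (not L=0↔0): L: 0 → 3, ΔL = +3 — fails.
ΔJ = 0, ±1 (not J=0↔0): J: 1 → 2, ΔJ = +1 — passes.

the ΔL = 0, ±1 rule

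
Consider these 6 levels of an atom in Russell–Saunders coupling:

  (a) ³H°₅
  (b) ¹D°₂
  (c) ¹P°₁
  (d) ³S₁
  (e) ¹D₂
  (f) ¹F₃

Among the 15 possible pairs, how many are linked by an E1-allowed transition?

3

(a)–(b): forbidden (parity, ΔS, ΔL, ΔJ).
(a)–(c): forbidden (parity, ΔS, ΔL, ΔJ).
(a)–(d): forbidden (ΔL, ΔJ).
(a)–(e): forbidden (ΔS, ΔL, ΔJ).
(a)–(f): forbidden (ΔS, ΔL, ΔJ).
(b)–(c): forbidden (parity).
(b)–(d): forbidden (ΔS, ΔL).
(b)–(e): allowed.
(b)–(f): allowed.
(c)–(d): forbidden (ΔS).
(c)–(e): allowed.
(c)–(f): forbidden (ΔL, ΔJ).
(d)–(e): forbidden (parity, ΔS, ΔL).
(d)–(f): forbidden (parity, ΔS, ΔL, ΔJ).
(e)–(f): forbidden (parity).
Allowed pairs: 3 of 15.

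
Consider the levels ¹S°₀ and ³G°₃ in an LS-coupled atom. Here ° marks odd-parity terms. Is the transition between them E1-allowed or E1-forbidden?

Parity must change: odd → odd — fails.
ΔS = 0: S: 0 → 1 — fails.
ΔL = 0, ±1 (not L=0↔0): L: 0 → 4, ΔL = +4 — fails.
ΔJ = 0, ±1 (not J=0↔0): J: 0 → 3, ΔJ = +3 — fails.
Rule(s) violated: parity, ΔS, ΔL, ΔJ.

forbidden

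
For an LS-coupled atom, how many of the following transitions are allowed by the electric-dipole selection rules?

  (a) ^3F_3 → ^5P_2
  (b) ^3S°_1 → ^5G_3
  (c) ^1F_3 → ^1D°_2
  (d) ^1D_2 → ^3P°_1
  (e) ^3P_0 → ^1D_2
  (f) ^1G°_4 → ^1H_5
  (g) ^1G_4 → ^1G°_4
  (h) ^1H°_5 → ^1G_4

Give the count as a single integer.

4

(a) forbidden (parity, ΔS, ΔL fail)
(b) forbidden (ΔS, ΔL, ΔJ fail)
(c) allowed
(d) forbidden (ΔS fails)
(e) forbidden (parity, ΔS, ΔJ fail)
(f) allowed
(g) allowed
(h) allowed
Total allowed: 4 of 8.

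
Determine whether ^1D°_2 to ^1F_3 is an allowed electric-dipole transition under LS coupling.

allowed

Initial level: S=0, L=2, J=2, parity odd. Final level: S=0, L=3, J=3, parity even.
Parity must change: odd → even — ok.
ΔS = 0: S: 0 → 0 — ok.
ΔL = 0, ±1 (not L=0↔0): L: 2 → 3, ΔL = +1 — ok.
ΔJ = 0, ±1 (not J=0↔0): J: 2 → 3, ΔJ = +1 — ok.
All four E1 rules are satisfied.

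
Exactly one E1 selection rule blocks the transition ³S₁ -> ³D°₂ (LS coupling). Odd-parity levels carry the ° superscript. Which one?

Parity must change: even → odd — ok.
ΔL = 0, ±1 (not L=0↔0): L: 0 → 2, ΔL = +2 — fails.
ΔS = 0: S: 1 → 1 — ok.
ΔJ = 0, ±1 (not J=0↔0): J: 1 → 2, ΔJ = +1 — ok.

the ΔL = 0, ±1 rule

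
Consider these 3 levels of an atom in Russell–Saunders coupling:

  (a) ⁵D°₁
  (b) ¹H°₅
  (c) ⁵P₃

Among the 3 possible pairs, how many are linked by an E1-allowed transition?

(a)–(b): forbidden (parity, ΔS, ΔL, ΔJ).
(a)–(c): forbidden (ΔJ).
(b)–(c): forbidden (ΔS, ΔL, ΔJ).
Allowed pairs: 0 of 3.

0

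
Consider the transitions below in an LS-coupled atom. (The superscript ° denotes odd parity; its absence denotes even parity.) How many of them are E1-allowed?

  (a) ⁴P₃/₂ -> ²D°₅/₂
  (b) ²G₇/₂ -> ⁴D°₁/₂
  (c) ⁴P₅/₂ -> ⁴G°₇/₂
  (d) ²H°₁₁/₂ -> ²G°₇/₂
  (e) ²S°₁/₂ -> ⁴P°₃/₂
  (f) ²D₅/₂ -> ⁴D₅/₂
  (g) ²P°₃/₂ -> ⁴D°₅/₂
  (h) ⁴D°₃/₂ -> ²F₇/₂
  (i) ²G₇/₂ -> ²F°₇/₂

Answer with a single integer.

(a) forbidden (ΔS fails)
(b) forbidden (ΔS, ΔL, ΔJ fail)
(c) forbidden (ΔL fails)
(d) forbidden (parity, ΔJ fail)
(e) forbidden (parity, ΔS fail)
(f) forbidden (parity, ΔS fail)
(g) forbidden (parity, ΔS fail)
(h) forbidden (ΔS, ΔJ fail)
(i) allowed
Total allowed: 1 of 9.

1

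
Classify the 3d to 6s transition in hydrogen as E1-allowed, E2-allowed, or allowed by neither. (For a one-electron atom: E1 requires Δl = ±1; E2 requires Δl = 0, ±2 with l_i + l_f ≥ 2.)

Δl = 0 − 2 = -2; l_i + l_f = 2.
E1 (Δl = ±1): not satisfied.
E2 (Δl = 0,±2, l_i+l_f ≥ 2): satisfied.

E2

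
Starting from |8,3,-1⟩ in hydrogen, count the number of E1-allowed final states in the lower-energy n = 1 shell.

0

E1 requires l_f ∈ {2, 4}, but neither lies in [0, 0], so no final state is reachable.
Total: 0.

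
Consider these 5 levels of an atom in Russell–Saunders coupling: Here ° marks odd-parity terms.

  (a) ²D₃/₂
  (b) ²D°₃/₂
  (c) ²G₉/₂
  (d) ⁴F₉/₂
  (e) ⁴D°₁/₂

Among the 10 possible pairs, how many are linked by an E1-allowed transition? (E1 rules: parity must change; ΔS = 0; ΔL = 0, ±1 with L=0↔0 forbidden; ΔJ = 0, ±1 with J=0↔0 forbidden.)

1

(a)–(b): allowed.
(a)–(c): forbidden (parity, ΔL, ΔJ).
(a)–(d): forbidden (parity, ΔS, ΔJ).
(a)–(e): forbidden (ΔS).
(b)–(c): forbidden (ΔL, ΔJ).
(b)–(d): forbidden (ΔS, ΔJ).
(b)–(e): forbidden (parity, ΔS).
(c)–(d): forbidden (parity, ΔS).
(c)–(e): forbidden (ΔS, ΔL, ΔJ).
(d)–(e): forbidden (ΔJ).
Allowed pairs: 1 of 10.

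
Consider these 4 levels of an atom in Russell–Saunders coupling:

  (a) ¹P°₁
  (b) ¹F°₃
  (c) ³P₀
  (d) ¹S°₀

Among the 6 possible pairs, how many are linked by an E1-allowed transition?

0

(a)–(b): forbidden (parity, ΔL, ΔJ).
(a)–(c): forbidden (ΔS).
(a)–(d): forbidden (parity).
(b)–(c): forbidden (ΔS, ΔL, ΔJ).
(b)–(d): forbidden (parity, ΔL, ΔJ).
(c)–(d): forbidden (ΔS, ΔJ).
Allowed pairs: 0 of 6.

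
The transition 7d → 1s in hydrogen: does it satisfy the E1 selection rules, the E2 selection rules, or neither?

E2

Δl = 0 − 2 = -2; l_i + l_f = 2.
E1 (Δl = ±1): not satisfied.
E2 (Δl = 0,±2, l_i+l_f ≥ 2): satisfied.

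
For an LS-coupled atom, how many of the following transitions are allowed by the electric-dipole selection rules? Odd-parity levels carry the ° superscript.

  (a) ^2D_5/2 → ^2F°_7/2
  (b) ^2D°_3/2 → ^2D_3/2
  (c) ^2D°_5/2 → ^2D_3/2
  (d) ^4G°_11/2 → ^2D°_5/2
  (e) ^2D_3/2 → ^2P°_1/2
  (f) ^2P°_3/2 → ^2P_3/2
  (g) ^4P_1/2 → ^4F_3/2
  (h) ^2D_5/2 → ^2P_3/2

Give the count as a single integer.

(a) allowed
(b) allowed
(c) allowed
(d) forbidden (parity, ΔS, ΔL, ΔJ fail)
(e) allowed
(f) allowed
(g) forbidden (parity, ΔL fail)
(h) forbidden (parity fails)
Total allowed: 5 of 8.

5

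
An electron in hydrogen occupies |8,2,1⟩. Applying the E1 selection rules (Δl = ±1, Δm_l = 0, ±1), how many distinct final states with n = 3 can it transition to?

2

E1 requires Δl = ±1, so l_f ∈ {1, 3}; with 0 ≤ l_f ≤ n_f−1 = 2, the allowed l_f values are {1}.
For l_f = 1: m_f ∈ {m_i−1, m_i, m_i+1} ∩ [−1, 1] = {0, 1} → 2 states.
Total: 2.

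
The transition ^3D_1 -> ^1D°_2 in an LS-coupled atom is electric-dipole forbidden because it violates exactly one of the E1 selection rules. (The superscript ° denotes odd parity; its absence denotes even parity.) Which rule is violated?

the ΔS = 0 rule

Reading off the term symbols: S 1→0, L 2→2, J 1→2, parity even→odd.
ΔS = 0: S: 1 → 0 — ✗.
ΔJ = 0, ±1 (not J=0↔0): J: 1 → 2, ΔJ = +1 — ✓.
Parity must change: even → odd — ✓.
ΔL = 0, ±1 (not L=0↔0): L: 2 → 2, ΔL = +0 — ✓.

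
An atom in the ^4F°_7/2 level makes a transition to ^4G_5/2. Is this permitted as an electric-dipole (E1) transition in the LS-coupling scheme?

allowed

ΔJ = 0, ±1 (not J=0↔0): J: 7/2 → 5/2, ΔJ = -1 — ✓.
ΔS = 0: S: 3/2 → 3/2 — ✓.
Parity must change: odd → even — ✓.
ΔL = 0, ±1 (not L=0↔0): L: 3 → 4, ΔL = +1 — ✓.
All four E1 rules are satisfied.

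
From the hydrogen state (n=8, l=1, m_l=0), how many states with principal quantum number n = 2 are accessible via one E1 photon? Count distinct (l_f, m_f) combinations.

E1 requires Δl = ±1, so l_f ∈ {0, 2}; with 0 ≤ l_f ≤ n_f−1 = 1, the allowed l_f values are {0}.
For l_f = 0: m_f ∈ {m_i−1, m_i, m_i+1} ∩ [−0, 0] = {0} → 1 state.
Total: 1.

1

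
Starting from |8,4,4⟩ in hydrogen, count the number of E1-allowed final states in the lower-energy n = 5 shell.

E1 requires Δl = ±1, so l_f ∈ {3, 5}; with 0 ≤ l_f ≤ n_f−1 = 4, the allowed l_f values are {3}.
For l_f = 3: m_f ∈ {m_i−1, m_i, m_i+1} ∩ [−3, 3] = {3} → 1 state.
Total: 1.

1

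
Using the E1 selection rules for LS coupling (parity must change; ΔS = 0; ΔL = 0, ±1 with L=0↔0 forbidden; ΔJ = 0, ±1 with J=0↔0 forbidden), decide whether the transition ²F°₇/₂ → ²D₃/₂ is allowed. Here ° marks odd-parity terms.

forbidden

Parity must change: odd → even — ✓.
ΔS = 0: S: 1/2 → 1/2 — ✓.
ΔL = 0, ±1 (not L=0↔0): L: 3 → 2, ΔL = -1 — ✓.
ΔJ = 0, ±1 (not J=0↔0): J: 7/2 → 3/2, ΔJ = -2 — ✗.
Rule(s) violated: ΔJ.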